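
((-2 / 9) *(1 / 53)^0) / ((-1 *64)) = 0.00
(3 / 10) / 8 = 3 / 80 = 0.04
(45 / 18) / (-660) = -1 / 264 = -0.00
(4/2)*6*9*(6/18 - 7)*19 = -13680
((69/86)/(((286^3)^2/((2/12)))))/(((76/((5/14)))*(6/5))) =575/600921197499647152128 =0.00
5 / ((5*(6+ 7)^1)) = 1 / 13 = 0.08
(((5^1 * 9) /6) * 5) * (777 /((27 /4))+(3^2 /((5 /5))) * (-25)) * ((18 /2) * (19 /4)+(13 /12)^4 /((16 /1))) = -351391329125 /1990656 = -176520.37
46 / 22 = 23 / 11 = 2.09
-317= -317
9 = 9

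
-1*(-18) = 18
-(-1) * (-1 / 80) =-1 / 80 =-0.01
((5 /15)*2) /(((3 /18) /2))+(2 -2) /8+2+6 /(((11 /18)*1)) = 218 /11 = 19.82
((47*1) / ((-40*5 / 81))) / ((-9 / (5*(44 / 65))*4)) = 4653 / 2600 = 1.79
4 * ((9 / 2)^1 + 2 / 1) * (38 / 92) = 247 / 23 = 10.74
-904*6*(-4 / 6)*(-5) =-18080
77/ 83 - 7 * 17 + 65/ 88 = -857005/ 7304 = -117.33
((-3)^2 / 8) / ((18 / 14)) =7 / 8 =0.88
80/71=1.13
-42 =-42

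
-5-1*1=-6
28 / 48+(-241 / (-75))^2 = 245449 / 22500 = 10.91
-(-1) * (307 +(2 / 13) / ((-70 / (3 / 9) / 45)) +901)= 1207.97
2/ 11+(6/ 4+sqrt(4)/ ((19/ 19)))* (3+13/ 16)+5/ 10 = 4937/ 352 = 14.03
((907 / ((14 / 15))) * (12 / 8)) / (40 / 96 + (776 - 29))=122445 / 62783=1.95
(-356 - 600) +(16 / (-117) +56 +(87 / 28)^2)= -890.48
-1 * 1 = -1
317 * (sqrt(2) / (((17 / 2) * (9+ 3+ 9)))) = 634 * sqrt(2) / 357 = 2.51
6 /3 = 2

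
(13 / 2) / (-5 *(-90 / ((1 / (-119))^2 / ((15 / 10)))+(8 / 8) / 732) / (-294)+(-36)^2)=-1398852 / 6718040527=-0.00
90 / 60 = 3 / 2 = 1.50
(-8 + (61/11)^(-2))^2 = 878944609/13845841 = 63.48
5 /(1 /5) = 25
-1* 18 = -18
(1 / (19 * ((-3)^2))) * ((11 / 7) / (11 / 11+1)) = 0.00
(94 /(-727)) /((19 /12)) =-1128 /13813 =-0.08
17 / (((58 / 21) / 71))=25347 / 58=437.02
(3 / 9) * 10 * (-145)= -1450 / 3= -483.33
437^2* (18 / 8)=1718721 / 4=429680.25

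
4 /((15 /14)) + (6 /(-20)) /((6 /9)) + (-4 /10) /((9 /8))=527 /180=2.93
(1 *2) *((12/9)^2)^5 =2097152/59049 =35.52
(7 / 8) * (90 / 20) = 63 / 16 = 3.94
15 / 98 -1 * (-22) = 2171 / 98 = 22.15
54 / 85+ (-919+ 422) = -42191 / 85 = -496.36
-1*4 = -4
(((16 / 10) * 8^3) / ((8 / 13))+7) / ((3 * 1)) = 6691 / 15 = 446.07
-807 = -807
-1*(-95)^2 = -9025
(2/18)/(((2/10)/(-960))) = -1600/3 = -533.33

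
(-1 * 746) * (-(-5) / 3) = -3730 / 3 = -1243.33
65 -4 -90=-29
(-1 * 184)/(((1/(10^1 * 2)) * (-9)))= 3680/9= 408.89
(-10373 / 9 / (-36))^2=107599129 / 104976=1024.99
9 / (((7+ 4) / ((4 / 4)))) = 9 / 11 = 0.82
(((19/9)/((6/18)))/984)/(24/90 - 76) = -95/1117824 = -0.00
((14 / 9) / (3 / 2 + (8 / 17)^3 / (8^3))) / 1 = 1.04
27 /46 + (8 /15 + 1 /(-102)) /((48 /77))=267779 /187680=1.43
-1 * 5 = -5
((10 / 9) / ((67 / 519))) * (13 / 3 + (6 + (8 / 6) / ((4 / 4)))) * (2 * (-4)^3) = -7750400 / 603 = -12853.07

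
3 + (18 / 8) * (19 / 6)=81 / 8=10.12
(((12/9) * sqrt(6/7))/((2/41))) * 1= 82 * sqrt(42)/21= 25.31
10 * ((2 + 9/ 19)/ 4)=235/ 38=6.18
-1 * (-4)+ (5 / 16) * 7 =99 / 16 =6.19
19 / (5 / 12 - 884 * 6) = -228 / 63643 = -0.00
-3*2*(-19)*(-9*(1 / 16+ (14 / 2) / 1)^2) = -6550497 / 128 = -51175.76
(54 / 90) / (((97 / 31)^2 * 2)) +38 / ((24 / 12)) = 1790593 / 94090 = 19.03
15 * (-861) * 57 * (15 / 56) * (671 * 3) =-3175457175 / 8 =-396932146.88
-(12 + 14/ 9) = -122/ 9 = -13.56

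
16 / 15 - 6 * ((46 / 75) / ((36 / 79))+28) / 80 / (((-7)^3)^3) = 774789294017 / 726364926000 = 1.07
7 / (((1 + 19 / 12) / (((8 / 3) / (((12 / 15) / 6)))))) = 1680 / 31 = 54.19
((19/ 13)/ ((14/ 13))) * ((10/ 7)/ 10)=19/ 98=0.19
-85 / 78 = -1.09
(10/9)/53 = 10/477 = 0.02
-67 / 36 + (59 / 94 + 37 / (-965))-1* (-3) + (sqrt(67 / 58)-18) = -26568259 / 1632780 + sqrt(3886) / 58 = -15.20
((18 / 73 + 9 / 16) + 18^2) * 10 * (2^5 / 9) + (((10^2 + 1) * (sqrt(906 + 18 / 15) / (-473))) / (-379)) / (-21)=843060 / 73 - 606 * sqrt(70) / 6274345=11548.77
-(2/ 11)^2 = -4/ 121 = -0.03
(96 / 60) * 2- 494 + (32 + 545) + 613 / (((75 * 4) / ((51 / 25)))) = 225921 / 2500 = 90.37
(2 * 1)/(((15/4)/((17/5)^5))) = 11358856/46875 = 242.32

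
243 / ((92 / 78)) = 9477 / 46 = 206.02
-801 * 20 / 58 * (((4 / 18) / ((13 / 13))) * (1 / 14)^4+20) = -1538561245 / 278516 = -5524.14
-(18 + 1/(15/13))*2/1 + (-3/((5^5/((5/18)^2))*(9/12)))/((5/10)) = -382052/10125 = -37.73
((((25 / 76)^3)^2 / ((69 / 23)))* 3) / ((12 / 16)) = 244140625 / 144524946432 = 0.00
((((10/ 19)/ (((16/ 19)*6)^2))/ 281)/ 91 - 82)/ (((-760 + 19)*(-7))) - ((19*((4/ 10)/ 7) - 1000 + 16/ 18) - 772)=5409063176165851/ 3055951342080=1770.01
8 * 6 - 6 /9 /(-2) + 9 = 172 /3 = 57.33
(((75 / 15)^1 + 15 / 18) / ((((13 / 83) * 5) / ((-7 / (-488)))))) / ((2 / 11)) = 44737 / 76128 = 0.59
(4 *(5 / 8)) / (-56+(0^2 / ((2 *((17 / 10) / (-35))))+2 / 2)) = -1 / 22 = -0.05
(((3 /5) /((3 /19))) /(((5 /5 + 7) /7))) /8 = 0.42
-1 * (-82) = 82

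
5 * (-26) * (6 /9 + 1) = -650 /3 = -216.67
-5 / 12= -0.42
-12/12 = -1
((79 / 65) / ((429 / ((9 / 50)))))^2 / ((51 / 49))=917427 / 3671873562500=0.00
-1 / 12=-0.08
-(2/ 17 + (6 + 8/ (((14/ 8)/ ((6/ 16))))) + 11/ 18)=-18085/ 2142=-8.44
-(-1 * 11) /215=11 /215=0.05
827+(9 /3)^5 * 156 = 38735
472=472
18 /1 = 18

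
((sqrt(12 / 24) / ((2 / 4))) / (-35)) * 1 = -sqrt(2) / 35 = -0.04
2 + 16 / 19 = 54 / 19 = 2.84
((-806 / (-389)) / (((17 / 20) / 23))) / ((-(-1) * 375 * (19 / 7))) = 519064 / 9423525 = 0.06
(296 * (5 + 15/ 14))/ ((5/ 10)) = 25160/ 7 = 3594.29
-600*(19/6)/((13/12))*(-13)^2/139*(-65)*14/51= 38048.24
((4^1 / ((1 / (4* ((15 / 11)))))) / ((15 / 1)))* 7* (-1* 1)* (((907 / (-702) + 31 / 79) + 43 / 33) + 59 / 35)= -356845096 / 16776045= -21.27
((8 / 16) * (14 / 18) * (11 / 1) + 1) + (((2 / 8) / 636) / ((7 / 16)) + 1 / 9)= 35993 / 6678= 5.39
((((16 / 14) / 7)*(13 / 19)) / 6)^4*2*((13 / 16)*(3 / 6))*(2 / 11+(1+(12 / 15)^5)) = 16224018928 / 110096331633028125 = 0.00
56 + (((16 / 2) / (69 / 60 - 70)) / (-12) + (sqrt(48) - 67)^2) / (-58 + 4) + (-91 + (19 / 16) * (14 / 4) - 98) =-759745243 / 3569184 + 268 * sqrt(3) / 27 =-195.67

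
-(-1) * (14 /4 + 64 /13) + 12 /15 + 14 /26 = 1269 /130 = 9.76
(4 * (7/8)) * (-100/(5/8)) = -560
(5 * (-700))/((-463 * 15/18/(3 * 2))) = 25200/463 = 54.43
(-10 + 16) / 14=3 / 7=0.43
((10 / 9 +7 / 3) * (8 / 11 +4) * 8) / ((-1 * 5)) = -12896 / 495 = -26.05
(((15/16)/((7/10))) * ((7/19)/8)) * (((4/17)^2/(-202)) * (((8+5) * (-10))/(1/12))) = 14625/554591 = 0.03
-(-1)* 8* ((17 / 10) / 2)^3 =4.91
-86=-86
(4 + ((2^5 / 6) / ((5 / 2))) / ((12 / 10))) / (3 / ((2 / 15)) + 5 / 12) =208 / 825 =0.25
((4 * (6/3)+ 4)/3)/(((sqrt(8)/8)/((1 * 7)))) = 56 * sqrt(2) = 79.20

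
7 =7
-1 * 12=-12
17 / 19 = 0.89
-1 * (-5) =5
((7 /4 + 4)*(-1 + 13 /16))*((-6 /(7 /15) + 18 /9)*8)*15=1404.64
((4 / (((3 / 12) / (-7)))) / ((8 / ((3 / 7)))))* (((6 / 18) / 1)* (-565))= 1130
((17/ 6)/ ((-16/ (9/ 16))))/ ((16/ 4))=-51/ 2048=-0.02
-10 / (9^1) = -10 / 9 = -1.11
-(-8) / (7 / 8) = 64 / 7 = 9.14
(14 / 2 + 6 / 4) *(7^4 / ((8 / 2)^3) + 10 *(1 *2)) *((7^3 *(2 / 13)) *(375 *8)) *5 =40244833125 / 104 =386969549.28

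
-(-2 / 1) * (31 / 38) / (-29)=-31 / 551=-0.06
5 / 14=0.36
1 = 1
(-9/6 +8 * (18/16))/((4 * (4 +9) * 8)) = 15/832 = 0.02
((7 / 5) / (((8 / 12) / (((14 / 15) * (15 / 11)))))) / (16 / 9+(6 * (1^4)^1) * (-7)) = -1323 / 19910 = -0.07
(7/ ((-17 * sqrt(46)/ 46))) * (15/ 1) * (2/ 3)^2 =-140 * sqrt(46)/ 51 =-18.62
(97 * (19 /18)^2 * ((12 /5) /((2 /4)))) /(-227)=-70034 /30645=-2.29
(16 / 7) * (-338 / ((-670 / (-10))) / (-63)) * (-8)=-43264 / 29547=-1.46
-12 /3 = -4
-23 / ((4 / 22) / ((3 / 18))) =-253 / 12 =-21.08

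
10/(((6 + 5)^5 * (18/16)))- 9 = -9.00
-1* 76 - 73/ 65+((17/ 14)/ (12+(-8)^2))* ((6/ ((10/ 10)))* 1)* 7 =-377673/ 4940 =-76.45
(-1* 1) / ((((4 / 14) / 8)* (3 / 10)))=-280 / 3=-93.33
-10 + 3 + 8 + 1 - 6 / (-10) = 2.60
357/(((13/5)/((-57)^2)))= 5799465/13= 446112.69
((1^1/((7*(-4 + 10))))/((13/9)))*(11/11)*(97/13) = 291/2366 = 0.12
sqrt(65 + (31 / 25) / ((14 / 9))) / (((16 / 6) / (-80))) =-3*sqrt(322406) / 7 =-243.35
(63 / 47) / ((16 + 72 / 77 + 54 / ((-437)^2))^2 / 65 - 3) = 885444010049654055 / 932988155663130647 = 0.95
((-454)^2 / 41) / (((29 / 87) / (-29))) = -17932092 / 41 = -437368.10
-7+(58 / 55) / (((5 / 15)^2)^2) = 4313 / 55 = 78.42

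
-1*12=-12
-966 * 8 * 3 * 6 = -139104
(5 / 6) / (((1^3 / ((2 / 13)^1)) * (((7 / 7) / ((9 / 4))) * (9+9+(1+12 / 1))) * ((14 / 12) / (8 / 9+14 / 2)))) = 0.06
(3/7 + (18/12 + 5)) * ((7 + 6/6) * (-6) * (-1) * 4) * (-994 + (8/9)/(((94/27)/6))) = -434367552/329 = -1320266.12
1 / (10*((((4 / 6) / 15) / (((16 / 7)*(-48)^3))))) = -3981312 / 7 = -568758.86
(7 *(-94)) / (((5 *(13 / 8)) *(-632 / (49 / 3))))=32242 / 15405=2.09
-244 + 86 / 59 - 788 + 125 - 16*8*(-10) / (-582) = -15585017 / 17169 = -907.74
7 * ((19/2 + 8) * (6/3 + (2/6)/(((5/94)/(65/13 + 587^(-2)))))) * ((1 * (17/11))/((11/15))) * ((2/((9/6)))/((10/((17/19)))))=1026.61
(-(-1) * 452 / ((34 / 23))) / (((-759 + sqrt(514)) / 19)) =-3945282 / 514981 - 5198 * sqrt(514) / 514981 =-7.89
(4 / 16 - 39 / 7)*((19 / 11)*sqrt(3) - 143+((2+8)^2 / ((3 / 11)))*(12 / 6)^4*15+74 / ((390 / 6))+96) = -121690833 / 260 - 2831*sqrt(3) / 308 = -468057.59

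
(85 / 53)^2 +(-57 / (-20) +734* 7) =288957453 / 56180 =5143.42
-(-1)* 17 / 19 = 17 / 19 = 0.89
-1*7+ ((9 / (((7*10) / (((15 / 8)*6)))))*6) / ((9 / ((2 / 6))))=-187 / 28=-6.68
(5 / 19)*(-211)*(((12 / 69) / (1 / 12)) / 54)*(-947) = 7992680 / 3933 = 2032.21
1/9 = 0.11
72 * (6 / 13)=432 / 13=33.23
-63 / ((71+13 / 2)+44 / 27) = -3402 / 4273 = -0.80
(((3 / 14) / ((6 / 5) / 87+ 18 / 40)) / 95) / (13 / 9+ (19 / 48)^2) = 400896 / 131981353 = 0.00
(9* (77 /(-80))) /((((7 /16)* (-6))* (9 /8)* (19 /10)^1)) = 88 /57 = 1.54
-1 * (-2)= 2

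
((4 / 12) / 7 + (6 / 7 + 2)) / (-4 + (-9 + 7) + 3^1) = -0.97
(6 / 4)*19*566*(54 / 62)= 435537 / 31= 14049.58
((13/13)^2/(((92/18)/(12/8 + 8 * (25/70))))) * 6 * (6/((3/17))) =27999/161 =173.91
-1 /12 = -0.08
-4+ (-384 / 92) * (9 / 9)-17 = -579 / 23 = -25.17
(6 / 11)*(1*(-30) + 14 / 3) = -152 / 11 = -13.82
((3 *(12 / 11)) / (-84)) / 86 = -3 / 6622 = -0.00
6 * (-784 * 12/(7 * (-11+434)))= -896/47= -19.06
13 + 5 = 18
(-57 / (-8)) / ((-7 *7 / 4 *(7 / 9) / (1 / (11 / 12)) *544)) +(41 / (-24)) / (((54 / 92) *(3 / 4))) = -968133385 / 249380208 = -3.88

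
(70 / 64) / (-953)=-35 / 30496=-0.00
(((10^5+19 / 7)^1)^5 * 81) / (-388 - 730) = -13615517669799352374046204064019 / 18790226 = -724606381519804624704684.50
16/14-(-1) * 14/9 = 170/63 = 2.70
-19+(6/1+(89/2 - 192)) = -321/2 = -160.50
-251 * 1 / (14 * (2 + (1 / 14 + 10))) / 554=-251 / 93626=-0.00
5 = 5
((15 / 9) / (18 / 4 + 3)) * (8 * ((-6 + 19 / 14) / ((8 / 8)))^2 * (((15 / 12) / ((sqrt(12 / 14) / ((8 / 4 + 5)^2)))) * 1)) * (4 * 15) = 211250 * sqrt(42) / 9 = 152117.39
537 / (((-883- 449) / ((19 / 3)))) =-3401 / 1332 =-2.55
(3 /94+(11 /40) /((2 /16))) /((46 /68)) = 17833 /5405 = 3.30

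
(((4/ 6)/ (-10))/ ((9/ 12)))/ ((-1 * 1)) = 4/ 45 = 0.09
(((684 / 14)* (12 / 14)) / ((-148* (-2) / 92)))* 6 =141588 / 1813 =78.10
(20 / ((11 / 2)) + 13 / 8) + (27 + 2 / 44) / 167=79701 / 14696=5.42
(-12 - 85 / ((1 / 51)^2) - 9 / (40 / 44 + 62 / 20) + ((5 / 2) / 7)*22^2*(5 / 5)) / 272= -812.23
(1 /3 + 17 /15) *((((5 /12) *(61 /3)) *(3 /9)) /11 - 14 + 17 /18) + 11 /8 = -11273 /648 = -17.40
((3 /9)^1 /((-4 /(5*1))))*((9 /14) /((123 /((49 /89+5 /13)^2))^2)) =-856621677610 /63258726406740501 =-0.00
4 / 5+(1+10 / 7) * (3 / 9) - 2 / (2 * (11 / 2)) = 1649 / 1155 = 1.43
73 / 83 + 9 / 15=614 / 415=1.48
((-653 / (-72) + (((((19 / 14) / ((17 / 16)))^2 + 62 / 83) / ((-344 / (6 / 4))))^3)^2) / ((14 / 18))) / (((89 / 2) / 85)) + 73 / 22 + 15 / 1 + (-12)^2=162553437261192718934382072841121815374252916324817555639 / 880611922797107171760777487612301058384648937100935168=184.59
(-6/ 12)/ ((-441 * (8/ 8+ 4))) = 1/ 4410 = 0.00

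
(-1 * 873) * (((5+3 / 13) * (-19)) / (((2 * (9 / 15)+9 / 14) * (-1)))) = -26318040 / 559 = -47080.57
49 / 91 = 7 / 13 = 0.54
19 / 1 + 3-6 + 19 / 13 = 227 / 13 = 17.46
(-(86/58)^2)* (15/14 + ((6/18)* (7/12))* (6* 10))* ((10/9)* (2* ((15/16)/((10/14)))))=-4946075/60552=-81.68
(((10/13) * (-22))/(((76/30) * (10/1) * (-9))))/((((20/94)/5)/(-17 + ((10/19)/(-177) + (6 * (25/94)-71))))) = -751168715/4983966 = -150.72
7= 7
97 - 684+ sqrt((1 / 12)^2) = -7043 / 12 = -586.92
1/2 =0.50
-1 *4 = -4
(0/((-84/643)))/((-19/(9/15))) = 0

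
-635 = -635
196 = 196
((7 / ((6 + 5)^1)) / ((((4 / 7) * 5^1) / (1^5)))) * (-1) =-49 / 220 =-0.22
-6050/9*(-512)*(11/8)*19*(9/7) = 80924800/7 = 11560685.71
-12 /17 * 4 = -2.82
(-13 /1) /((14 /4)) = -3.71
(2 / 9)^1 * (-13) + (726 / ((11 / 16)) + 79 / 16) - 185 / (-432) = 228631 / 216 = 1058.48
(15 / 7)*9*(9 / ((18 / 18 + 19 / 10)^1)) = 12150 / 203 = 59.85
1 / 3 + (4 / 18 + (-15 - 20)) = -34.44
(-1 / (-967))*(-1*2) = -2 / 967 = -0.00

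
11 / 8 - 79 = -621 / 8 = -77.62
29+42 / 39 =391 / 13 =30.08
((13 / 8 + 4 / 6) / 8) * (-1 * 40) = -275 / 24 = -11.46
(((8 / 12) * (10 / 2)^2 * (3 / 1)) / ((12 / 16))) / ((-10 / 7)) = -140 / 3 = -46.67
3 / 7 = 0.43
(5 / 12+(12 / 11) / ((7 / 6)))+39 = 37285 / 924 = 40.35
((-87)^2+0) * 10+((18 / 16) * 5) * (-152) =74835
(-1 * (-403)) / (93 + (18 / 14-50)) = 91 / 10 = 9.10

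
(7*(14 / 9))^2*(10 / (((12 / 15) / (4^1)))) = 480200 / 81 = 5928.40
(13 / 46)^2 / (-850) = -169 / 1798600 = -0.00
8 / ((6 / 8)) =32 / 3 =10.67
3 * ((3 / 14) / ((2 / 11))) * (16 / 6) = 66 / 7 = 9.43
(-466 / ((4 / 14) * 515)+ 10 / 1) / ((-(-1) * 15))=1173 / 2575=0.46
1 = 1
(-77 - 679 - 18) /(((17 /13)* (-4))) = 5031 /34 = 147.97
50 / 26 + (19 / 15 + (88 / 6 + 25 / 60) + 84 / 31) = 169121 / 8060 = 20.98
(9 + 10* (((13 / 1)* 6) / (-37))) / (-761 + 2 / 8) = 1788 / 112591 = 0.02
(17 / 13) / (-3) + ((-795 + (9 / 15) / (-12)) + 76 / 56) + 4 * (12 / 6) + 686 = -546703 / 5460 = -100.13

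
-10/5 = -2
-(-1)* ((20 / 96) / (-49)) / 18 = -5 / 21168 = -0.00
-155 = -155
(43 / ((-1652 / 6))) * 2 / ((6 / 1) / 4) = -86 / 413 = -0.21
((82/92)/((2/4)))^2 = 1681/529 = 3.18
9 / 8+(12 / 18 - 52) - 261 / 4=-2771 / 24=-115.46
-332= -332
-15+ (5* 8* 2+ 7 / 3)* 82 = 20209 / 3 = 6736.33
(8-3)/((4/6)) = 15/2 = 7.50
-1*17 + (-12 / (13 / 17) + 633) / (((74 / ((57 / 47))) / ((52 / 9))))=72087 / 1739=41.45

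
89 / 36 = 2.47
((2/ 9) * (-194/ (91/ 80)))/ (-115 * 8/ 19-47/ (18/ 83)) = 1179520/ 8251789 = 0.14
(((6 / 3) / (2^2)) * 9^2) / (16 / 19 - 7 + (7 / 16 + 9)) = 12312 / 997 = 12.35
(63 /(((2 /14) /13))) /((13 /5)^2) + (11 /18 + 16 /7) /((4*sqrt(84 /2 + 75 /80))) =365*sqrt(687) /86562 + 11025 /13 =848.19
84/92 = 21/23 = 0.91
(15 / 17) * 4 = 60 / 17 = 3.53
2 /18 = 1 /9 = 0.11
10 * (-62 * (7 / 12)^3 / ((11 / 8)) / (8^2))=-53165 / 38016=-1.40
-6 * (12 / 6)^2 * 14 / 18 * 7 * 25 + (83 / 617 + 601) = -4933900 / 1851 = -2665.53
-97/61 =-1.59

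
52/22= 26/11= 2.36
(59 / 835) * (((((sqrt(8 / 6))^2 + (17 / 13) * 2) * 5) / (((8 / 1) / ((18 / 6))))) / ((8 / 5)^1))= 22715 / 69472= 0.33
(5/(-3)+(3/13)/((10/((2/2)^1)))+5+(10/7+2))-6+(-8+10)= 7603/2730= 2.78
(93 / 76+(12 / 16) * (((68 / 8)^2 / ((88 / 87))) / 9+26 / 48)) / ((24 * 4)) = 202843 / 2568192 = 0.08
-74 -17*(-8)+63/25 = 1613/25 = 64.52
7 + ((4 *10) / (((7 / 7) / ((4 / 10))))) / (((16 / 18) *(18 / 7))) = 14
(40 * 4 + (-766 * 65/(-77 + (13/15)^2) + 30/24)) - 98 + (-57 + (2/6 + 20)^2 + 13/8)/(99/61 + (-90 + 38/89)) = 105009704319325/147449952648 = 712.17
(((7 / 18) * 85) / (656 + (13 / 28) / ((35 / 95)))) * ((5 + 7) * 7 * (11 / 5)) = 3591896 / 386469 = 9.29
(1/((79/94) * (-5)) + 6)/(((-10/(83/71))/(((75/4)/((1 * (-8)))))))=141681/89744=1.58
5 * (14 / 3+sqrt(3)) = 5 * sqrt(3)+70 / 3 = 31.99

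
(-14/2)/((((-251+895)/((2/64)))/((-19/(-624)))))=-19/1837056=-0.00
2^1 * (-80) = -160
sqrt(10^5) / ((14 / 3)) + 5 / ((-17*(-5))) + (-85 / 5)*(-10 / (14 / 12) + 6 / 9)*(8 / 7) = 150*sqrt(10) / 7 + 383939 / 2499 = 221.40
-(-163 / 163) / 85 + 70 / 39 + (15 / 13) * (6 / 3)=13639 / 3315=4.11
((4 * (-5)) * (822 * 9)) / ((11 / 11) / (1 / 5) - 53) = 3082.50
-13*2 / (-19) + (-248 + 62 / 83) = -387760 / 1577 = -245.88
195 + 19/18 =3529/18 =196.06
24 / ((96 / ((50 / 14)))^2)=625 / 18816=0.03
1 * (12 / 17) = 12 / 17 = 0.71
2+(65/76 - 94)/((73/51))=-349933/5548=-63.07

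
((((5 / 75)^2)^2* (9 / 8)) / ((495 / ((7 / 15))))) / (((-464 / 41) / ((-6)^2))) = -287 / 4306500000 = -0.00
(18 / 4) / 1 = 9 / 2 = 4.50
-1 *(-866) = 866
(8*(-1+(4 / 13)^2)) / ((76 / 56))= -17136 / 3211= -5.34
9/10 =0.90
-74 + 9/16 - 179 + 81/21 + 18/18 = -27729/112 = -247.58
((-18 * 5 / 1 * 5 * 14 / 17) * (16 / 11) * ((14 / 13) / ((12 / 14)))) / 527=-1646400 / 1281137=-1.29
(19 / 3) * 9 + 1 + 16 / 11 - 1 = 643 / 11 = 58.45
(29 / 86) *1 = 29 / 86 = 0.34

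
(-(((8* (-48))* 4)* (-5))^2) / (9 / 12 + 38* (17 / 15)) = -3538944000 / 2629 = -1346117.92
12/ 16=0.75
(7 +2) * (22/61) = 198/61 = 3.25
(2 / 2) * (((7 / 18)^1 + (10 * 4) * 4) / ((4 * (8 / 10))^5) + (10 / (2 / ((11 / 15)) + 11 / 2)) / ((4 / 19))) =21356673935 / 3416260608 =6.25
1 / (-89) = -1 / 89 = -0.01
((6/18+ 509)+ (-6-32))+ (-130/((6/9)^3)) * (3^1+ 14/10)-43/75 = -72987/50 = -1459.74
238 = 238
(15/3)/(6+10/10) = 5/7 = 0.71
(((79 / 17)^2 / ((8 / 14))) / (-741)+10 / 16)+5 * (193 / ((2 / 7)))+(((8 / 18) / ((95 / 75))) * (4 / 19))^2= 119085245333927 / 35252351784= 3378.08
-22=-22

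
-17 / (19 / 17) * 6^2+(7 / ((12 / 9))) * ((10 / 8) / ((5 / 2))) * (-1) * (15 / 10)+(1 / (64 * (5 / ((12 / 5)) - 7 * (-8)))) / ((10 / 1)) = -551.52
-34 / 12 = -17 / 6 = -2.83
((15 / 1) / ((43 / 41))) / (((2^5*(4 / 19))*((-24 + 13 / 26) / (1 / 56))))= -11685 / 7243264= -0.00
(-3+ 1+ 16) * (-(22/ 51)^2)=-6776/ 2601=-2.61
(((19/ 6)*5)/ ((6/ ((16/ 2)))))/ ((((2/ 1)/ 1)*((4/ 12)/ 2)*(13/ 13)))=190/ 3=63.33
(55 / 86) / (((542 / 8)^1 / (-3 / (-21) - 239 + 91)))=-113850 / 81571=-1.40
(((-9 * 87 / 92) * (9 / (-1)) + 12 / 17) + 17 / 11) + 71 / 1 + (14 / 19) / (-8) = 12237997 / 81719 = 149.76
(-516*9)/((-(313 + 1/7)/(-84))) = -170667/137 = -1245.74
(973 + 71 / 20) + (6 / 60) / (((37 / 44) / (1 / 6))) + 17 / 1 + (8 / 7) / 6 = 3088607 / 3108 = 993.76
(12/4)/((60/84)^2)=147/25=5.88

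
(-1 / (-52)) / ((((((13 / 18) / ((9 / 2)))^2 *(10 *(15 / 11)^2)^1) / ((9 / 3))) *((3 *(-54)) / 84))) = -68607 / 1098500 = -0.06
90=90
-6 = -6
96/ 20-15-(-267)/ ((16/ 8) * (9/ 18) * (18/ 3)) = 34.30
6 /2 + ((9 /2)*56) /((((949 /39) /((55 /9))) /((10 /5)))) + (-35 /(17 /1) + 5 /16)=2538173 /19856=127.83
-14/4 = -7/2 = -3.50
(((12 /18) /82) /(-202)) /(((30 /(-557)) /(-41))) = -557 /18180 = -0.03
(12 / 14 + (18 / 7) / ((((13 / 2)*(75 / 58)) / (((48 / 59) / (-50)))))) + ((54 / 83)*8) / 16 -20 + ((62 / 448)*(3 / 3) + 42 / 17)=-2456566937133 / 151513180000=-16.21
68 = 68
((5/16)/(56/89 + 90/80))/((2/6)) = 1335/2498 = 0.53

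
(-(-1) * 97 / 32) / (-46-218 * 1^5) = -97 / 8448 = -0.01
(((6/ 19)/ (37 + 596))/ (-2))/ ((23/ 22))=-22/ 92207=-0.00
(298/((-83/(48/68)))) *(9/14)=-16092/9877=-1.63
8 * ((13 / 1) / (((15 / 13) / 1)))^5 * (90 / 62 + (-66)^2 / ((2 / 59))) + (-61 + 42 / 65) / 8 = 16922696747899159963 / 90675000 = 186630237087.39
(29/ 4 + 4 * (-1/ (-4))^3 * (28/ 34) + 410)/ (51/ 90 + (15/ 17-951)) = -29355/ 66796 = -0.44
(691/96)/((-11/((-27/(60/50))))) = 10365/704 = 14.72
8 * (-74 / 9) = -65.78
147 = 147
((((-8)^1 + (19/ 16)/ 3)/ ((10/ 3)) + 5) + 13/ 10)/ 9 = 643/ 1440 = 0.45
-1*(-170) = 170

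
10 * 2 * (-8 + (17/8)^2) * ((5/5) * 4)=-278.75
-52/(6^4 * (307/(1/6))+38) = -26/1193635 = -0.00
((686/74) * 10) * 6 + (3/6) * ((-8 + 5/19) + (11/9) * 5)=3514037/6327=555.40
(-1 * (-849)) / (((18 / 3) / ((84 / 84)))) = 283 / 2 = 141.50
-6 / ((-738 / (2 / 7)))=2 / 861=0.00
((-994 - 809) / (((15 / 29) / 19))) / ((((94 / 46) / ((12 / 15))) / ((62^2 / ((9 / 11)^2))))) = -14170417550608 / 95175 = -148888022.60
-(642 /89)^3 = -264609288 /704969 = -375.35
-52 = -52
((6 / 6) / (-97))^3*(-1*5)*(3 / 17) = 15 / 15515441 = 0.00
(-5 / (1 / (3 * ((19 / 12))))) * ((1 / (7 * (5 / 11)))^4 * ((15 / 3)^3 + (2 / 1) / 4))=-69822929 / 2401000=-29.08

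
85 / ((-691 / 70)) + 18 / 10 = -23531 / 3455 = -6.81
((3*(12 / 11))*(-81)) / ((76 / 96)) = -69984 / 209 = -334.85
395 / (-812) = -395 / 812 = -0.49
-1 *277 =-277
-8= -8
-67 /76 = -0.88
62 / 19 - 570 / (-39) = 4416 / 247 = 17.88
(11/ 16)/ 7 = 11/ 112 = 0.10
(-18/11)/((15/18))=-108/55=-1.96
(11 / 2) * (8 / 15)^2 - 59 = -12923 / 225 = -57.44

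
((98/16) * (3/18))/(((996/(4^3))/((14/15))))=686/11205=0.06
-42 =-42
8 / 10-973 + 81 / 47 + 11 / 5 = -45509 / 47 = -968.28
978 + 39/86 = 84147/86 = 978.45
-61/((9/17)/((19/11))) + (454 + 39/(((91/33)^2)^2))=133508967808/522224703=255.65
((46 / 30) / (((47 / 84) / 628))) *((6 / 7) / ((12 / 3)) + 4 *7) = 2282152 / 47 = 48556.43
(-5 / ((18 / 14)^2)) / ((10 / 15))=-245 / 54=-4.54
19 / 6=3.17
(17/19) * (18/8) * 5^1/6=1.68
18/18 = 1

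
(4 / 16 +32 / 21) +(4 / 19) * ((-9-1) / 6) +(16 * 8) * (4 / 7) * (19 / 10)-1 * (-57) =525069 / 2660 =197.39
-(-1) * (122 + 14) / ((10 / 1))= 68 / 5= 13.60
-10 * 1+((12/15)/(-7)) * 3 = -362/35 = -10.34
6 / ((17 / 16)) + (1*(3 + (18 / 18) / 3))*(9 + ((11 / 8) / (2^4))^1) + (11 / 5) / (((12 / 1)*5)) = 978389 / 27200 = 35.97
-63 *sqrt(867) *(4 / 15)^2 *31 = -59024 *sqrt(3) / 25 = -4089.30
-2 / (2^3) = -1 / 4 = -0.25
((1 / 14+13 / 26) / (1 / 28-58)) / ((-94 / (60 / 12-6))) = -8 / 76281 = -0.00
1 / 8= 0.12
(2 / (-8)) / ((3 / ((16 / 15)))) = -4 / 45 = -0.09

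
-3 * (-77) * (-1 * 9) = -2079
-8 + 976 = 968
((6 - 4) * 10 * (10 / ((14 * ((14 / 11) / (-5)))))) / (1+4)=-550 / 49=-11.22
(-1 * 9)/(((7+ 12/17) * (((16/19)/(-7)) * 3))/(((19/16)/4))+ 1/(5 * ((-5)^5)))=6041109375/6288042959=0.96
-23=-23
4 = 4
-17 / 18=-0.94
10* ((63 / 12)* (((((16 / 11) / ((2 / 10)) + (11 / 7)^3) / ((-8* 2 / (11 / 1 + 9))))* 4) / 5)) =-631215 / 1078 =-585.54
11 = 11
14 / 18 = 7 / 9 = 0.78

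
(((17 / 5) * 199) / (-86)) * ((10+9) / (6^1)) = -64277 / 2580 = -24.91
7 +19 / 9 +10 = 19.11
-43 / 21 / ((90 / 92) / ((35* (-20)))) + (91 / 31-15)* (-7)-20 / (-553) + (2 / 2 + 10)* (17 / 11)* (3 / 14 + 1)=1453675903 / 925722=1570.32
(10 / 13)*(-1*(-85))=65.38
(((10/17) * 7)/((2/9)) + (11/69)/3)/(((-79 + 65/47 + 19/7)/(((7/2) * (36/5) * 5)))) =-301195552/9635413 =-31.26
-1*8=-8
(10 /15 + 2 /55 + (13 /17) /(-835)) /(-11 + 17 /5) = -328895 /3560106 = -0.09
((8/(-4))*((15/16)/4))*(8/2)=-1.88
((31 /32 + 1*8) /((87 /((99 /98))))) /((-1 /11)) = -14883 /12992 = -1.15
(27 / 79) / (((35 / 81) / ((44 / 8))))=24057 / 5530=4.35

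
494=494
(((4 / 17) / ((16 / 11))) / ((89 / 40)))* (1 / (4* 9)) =55 / 27234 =0.00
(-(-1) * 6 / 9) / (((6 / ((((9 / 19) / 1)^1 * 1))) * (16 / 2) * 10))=1 / 1520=0.00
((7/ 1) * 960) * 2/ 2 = 6720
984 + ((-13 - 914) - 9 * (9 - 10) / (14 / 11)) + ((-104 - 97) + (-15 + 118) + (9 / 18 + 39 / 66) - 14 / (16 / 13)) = -27235 / 616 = -44.21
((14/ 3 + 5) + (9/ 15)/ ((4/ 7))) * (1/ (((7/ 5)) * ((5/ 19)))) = 29.09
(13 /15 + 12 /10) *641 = 19871 /15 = 1324.73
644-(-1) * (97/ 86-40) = 52041/ 86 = 605.13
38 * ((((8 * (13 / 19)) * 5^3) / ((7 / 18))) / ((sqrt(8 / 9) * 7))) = 351000 * sqrt(2) / 49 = 10130.39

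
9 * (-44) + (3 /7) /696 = -643103 /1624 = -396.00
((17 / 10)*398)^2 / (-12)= -11444689 / 300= -38148.96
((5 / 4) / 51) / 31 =0.00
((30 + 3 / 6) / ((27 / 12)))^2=14884 / 81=183.75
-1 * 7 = -7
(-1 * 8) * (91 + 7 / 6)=-2212 / 3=-737.33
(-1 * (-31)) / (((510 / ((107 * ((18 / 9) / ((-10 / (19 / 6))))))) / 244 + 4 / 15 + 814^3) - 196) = 57666045 / 1003301657543537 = 0.00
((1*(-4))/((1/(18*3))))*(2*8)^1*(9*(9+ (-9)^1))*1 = 0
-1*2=-2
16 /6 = 8 /3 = 2.67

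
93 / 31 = 3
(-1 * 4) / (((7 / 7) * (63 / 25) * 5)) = -20 / 63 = -0.32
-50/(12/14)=-175/3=-58.33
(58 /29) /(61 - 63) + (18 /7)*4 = 65 /7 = 9.29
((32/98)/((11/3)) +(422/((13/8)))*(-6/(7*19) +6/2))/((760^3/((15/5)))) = 4789359/913159247000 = 0.00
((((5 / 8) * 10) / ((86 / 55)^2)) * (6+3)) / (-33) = -0.70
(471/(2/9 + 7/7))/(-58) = -4239/638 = -6.64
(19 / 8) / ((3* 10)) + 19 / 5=931 / 240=3.88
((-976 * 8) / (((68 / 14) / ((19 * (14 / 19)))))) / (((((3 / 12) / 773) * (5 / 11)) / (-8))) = 104101752832 / 85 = 1224726503.91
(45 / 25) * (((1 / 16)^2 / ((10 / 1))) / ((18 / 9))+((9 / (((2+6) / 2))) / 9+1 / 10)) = 16137 / 25600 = 0.63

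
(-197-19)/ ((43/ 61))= -13176/ 43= -306.42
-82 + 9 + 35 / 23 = -1644 / 23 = -71.48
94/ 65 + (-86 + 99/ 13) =-5001/ 65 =-76.94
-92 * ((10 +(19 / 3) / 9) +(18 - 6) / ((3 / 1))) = -36524 / 27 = -1352.74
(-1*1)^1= -1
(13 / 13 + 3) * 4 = 16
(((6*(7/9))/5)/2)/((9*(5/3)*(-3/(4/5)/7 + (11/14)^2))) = 343/900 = 0.38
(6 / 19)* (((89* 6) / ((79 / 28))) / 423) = 9968 / 70547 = 0.14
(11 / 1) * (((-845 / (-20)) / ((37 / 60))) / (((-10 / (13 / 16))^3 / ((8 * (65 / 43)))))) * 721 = -114844266537 / 32583680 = -3524.59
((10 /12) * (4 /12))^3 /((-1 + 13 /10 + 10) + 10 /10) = 0.00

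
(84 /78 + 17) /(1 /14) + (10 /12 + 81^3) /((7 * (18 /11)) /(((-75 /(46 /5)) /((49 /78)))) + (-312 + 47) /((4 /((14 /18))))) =-4334817679180 /438439729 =-9886.92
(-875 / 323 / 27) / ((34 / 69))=-20125 / 98838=-0.20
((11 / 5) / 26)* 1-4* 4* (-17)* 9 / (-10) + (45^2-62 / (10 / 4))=228213 / 130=1755.48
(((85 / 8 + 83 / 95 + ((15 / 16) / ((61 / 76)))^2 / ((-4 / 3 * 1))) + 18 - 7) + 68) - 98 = -192856493 / 22623680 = -8.52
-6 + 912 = 906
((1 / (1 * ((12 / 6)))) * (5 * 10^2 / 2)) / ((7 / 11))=1375 / 7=196.43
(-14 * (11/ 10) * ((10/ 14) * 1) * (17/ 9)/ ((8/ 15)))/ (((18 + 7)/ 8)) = -187/ 15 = -12.47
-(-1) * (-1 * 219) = -219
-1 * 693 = -693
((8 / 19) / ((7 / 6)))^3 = 110592 / 2352637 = 0.05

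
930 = 930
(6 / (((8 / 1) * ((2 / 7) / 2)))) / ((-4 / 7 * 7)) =-21 / 16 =-1.31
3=3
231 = 231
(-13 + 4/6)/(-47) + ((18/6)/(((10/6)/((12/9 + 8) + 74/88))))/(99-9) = 144521/310200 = 0.47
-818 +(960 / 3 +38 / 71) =-35320 / 71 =-497.46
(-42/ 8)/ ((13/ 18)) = -189/ 26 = -7.27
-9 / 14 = -0.64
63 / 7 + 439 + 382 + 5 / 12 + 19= 10193 / 12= 849.42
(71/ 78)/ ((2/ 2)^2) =71/ 78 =0.91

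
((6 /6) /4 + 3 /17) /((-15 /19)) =-551 /1020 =-0.54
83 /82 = 1.01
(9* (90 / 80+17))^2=1703025 / 64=26609.77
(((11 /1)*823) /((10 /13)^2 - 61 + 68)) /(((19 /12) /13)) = 238673292 /24377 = 9790.92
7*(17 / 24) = 119 / 24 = 4.96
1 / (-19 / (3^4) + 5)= 81 / 386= 0.21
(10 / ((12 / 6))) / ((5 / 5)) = 5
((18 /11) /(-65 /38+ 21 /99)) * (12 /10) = -12312 /9395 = -1.31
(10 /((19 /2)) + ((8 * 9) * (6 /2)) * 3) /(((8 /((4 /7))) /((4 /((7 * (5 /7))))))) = 24664 /665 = 37.09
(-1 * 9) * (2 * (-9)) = 162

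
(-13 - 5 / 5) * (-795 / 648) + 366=41383 / 108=383.18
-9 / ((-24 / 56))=21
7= 7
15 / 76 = 0.20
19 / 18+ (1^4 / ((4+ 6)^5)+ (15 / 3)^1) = 5450009 / 900000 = 6.06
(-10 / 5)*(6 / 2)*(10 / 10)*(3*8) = -144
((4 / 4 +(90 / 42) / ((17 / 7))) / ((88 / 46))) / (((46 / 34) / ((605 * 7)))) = 3080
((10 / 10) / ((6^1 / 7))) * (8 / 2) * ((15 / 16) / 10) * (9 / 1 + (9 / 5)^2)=1071 / 200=5.36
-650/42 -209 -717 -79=-21430/21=-1020.48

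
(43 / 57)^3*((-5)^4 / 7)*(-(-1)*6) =99383750 / 432117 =229.99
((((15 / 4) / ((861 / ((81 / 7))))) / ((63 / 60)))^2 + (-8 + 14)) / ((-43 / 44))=-52230791316 / 8504022667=-6.14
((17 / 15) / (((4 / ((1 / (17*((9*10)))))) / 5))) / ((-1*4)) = -1 / 4320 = -0.00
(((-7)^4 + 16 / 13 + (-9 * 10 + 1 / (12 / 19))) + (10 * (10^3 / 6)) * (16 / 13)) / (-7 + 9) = 226985 / 104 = 2182.55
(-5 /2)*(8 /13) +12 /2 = 58 /13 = 4.46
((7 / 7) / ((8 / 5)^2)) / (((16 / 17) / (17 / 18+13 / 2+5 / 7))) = 109225 / 32256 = 3.39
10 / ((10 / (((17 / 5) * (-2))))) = -6.80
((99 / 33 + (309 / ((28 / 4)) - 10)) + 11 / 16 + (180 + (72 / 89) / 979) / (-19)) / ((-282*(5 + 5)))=-5257737869 / 522869645760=-0.01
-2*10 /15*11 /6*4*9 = -88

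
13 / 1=13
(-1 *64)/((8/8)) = -64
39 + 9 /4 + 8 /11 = 1847 /44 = 41.98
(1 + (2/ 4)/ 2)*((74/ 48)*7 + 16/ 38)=25565/ 1824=14.02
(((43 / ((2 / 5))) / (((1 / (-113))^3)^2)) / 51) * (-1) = -447619626810935 / 102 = -4388427713832.70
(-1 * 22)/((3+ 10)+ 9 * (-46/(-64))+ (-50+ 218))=-704/5999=-0.12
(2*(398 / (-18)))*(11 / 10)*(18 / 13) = -4378 / 65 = -67.35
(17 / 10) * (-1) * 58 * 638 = -62906.80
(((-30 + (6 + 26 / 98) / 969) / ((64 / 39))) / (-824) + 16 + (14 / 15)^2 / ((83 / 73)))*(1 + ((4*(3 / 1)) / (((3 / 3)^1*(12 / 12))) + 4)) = 261682170285901 / 916890508800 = 285.40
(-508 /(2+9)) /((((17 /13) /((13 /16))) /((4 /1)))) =-21463 /187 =-114.78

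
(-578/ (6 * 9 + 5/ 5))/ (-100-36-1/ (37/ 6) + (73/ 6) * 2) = 64158/ 682715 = 0.09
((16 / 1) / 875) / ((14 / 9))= 72 / 6125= 0.01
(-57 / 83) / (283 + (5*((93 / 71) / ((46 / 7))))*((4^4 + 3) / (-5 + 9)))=-744648 / 376833031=-0.00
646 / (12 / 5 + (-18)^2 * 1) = 95 / 48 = 1.98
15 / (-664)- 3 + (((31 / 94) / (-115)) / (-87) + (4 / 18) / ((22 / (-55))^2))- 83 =-79277044519 / 936708120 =-84.63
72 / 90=4 / 5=0.80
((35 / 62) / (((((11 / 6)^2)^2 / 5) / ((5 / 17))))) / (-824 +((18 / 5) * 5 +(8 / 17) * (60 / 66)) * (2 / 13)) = -1842750 / 20591838443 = -0.00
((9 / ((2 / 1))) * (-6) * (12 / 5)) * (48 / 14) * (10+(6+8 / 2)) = -31104 / 7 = -4443.43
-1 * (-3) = 3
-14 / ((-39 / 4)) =56 / 39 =1.44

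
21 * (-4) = -84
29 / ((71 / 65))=1885 / 71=26.55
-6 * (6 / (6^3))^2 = -1 / 216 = -0.00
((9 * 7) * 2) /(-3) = -42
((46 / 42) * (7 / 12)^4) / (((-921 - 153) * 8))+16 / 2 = 4275921199 / 534491136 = 8.00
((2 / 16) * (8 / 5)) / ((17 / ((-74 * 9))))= -666 / 85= -7.84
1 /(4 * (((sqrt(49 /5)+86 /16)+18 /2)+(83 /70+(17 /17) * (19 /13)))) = 56384510 /3709319441- 4637360 * sqrt(5) /3709319441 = 0.01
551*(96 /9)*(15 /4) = 22040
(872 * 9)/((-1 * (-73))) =107.51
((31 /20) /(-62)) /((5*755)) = -1 /151000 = -0.00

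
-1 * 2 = -2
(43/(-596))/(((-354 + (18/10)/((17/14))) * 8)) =3655/142868352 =0.00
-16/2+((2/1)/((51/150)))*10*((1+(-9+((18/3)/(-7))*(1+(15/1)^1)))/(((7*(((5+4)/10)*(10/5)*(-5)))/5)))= 700024/7497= 93.37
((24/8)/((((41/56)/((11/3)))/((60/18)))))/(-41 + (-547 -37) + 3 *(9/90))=-61600/768381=-0.08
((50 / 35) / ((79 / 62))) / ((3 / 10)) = 3.74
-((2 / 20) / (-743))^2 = -1 / 55204900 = -0.00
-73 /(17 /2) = -146 /17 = -8.59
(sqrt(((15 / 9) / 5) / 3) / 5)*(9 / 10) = 3 / 50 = 0.06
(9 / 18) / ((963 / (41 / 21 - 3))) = -11 / 20223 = -0.00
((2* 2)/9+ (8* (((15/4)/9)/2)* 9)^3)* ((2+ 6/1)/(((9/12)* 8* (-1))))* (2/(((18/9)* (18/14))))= -850612/243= -3500.46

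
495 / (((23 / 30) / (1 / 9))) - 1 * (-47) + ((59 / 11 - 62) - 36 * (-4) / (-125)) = 1927568 / 31625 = 60.95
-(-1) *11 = 11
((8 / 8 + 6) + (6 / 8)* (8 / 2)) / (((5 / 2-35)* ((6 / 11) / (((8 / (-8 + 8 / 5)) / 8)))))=55 / 624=0.09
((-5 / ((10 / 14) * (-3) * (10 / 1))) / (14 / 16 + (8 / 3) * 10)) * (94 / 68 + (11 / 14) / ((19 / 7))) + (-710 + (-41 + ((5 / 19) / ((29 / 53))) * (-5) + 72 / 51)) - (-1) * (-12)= -4730241146 / 6191587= -763.98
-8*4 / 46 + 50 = 1134 / 23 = 49.30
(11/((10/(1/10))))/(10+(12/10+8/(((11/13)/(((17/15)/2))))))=363/54640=0.01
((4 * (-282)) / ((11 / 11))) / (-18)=188 / 3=62.67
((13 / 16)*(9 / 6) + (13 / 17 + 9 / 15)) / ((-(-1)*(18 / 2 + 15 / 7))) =49189 / 212160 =0.23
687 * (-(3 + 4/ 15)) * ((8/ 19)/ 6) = -44884/ 285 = -157.49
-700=-700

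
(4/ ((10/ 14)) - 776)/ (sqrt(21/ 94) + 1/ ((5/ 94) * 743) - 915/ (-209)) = -192234771741119976/ 1086075940482529 + 464436648626940 * sqrt(1974)/ 1086075940482529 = -158.00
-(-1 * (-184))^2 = -33856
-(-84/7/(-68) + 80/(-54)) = 599/459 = 1.31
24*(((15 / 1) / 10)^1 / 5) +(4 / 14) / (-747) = 7.20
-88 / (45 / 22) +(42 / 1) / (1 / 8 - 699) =-43.08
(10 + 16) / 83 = 26 / 83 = 0.31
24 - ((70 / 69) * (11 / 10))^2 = 108335 / 4761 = 22.75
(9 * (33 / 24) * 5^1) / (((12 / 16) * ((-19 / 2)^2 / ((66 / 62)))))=10890 / 11191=0.97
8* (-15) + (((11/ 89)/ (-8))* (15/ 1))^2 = -119.95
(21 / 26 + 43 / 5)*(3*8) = 14676 / 65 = 225.78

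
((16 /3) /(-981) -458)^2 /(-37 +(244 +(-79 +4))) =454215342025 /285821217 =1589.16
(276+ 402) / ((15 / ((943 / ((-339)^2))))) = 1886 / 5085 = 0.37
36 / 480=3 / 40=0.08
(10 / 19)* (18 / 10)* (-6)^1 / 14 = -54 / 133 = -0.41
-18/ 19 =-0.95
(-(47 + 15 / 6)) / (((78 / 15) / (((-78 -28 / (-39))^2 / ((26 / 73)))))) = -9118261735 / 57122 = -159627.84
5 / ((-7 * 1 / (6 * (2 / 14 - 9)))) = 1860 / 49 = 37.96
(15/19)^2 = 225/361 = 0.62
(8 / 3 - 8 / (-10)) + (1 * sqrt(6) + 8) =sqrt(6) + 172 / 15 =13.92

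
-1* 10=-10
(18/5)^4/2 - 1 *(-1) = 84.98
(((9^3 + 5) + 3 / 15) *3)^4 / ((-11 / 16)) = -235365356651144976 / 6875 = -34234960967439.27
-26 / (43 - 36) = -26 / 7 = -3.71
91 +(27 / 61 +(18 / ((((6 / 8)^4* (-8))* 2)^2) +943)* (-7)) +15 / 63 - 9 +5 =-2029015934 / 311283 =-6518.24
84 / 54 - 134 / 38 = -337 / 171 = -1.97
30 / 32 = 15 / 16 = 0.94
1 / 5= 0.20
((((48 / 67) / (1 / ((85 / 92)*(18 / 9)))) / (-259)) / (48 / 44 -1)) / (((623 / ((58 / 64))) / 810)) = -32944725 / 497302274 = -0.07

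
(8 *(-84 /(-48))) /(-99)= -14 /99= -0.14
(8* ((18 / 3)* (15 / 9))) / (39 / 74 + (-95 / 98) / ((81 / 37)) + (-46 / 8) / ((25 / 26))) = -587412000 / 43290647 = -13.57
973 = 973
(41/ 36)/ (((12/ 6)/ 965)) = 39565/ 72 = 549.51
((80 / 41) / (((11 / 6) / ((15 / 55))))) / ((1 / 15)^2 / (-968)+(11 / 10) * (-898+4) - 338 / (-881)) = -2283552000 / 7733540810641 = -0.00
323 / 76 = 17 / 4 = 4.25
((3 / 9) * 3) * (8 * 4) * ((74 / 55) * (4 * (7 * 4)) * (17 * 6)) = 27052032 / 55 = 491855.13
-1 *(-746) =746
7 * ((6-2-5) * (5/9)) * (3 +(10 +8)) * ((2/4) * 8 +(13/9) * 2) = -15190/27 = -562.59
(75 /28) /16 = 75 /448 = 0.17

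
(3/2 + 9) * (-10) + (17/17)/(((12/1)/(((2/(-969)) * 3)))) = -203491/1938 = -105.00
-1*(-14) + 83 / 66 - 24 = -577 / 66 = -8.74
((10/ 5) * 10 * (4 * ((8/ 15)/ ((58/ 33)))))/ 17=1.43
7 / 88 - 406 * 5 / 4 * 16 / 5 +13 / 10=-713953 / 440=-1622.62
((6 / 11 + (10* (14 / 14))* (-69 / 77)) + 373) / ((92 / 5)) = 140365 / 7084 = 19.81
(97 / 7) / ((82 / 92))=4462 / 287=15.55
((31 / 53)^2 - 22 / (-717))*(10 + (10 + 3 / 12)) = 20272545 / 2685404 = 7.55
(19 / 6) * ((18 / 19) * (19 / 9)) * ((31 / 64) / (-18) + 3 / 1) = 65075 / 3456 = 18.83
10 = 10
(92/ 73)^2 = 8464/ 5329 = 1.59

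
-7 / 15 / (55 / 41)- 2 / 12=-283 / 550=-0.51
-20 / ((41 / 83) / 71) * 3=-8623.90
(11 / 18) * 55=605 / 18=33.61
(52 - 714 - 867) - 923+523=-1929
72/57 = 24/19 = 1.26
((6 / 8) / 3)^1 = 1 / 4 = 0.25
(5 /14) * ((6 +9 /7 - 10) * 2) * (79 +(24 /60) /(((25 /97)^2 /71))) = -30076107 /30625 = -982.08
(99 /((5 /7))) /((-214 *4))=-693 /4280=-0.16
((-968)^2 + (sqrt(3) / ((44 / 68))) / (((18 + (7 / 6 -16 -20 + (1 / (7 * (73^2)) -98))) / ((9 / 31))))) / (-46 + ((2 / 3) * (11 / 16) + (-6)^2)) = -22488576 / 229 + 821859696 * sqrt(3) / 2007024814729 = -98203.39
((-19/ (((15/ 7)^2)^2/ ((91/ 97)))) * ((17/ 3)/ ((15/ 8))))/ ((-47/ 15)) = 564580744/ 692398125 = 0.82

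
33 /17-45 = -43.06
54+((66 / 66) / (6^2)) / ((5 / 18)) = 541 / 10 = 54.10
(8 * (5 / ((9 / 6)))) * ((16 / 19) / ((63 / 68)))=87040 / 3591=24.24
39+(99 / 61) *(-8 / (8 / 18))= 597 / 61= 9.79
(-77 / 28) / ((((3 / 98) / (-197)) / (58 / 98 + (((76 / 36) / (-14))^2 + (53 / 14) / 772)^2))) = 10487.36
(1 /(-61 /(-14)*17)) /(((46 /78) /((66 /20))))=9009 /119255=0.08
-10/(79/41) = -410/79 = -5.19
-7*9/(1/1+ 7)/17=-63/136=-0.46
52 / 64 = 13 / 16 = 0.81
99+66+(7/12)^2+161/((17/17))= 46993/144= 326.34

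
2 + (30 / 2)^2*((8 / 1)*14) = 25202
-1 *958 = -958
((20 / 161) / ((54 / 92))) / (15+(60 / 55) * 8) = 440 / 49329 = 0.01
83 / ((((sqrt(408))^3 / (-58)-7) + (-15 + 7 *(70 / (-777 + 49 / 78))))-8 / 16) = 161117421557930 / 1649404474553229-97995834147808 *sqrt(102) / 1649404474553229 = -0.50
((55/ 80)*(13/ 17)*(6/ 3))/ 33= 13/ 408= 0.03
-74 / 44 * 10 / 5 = -3.36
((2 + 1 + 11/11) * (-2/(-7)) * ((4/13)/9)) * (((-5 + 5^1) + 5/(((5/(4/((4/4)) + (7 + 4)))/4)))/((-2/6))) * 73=-46720/91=-513.41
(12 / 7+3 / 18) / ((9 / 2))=79 / 189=0.42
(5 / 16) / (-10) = -1 / 32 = -0.03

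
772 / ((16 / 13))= 627.25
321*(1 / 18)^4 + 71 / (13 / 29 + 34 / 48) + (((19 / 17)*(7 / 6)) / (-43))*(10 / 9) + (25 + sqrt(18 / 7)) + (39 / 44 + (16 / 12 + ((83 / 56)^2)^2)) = 3*sqrt(14) / 7 + 1857636639168761321 / 19888809753415680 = 95.00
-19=-19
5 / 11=0.45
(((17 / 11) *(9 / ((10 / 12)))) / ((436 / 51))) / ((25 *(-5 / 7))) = -163863 / 1498750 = -0.11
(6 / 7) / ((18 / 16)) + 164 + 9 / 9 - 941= -16280 / 21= -775.24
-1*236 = -236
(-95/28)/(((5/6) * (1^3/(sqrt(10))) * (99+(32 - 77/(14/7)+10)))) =-57 * sqrt(10)/1435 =-0.13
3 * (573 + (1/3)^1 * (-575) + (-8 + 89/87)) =32569/29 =1123.07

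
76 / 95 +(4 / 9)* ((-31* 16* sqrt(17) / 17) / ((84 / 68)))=4 / 5 - 1984* sqrt(17) / 189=-42.48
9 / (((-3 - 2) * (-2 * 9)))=1 / 10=0.10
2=2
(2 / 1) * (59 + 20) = 158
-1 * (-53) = 53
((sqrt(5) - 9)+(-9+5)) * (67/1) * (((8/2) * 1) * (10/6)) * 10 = -174200/3+13400 * sqrt(5)/3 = -48078.90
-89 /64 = -1.39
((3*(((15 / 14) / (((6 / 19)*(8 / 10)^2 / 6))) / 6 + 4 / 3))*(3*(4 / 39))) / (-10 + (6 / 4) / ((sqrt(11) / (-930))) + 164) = -12439215*sqrt(11) / 2453576944-1078957 / 175255496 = -0.02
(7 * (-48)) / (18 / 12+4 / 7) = -4704 / 29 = -162.21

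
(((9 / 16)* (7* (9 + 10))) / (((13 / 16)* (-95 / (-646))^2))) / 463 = 1383732 / 150475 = 9.20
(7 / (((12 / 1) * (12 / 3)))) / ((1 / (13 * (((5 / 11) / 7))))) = 65 / 528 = 0.12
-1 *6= -6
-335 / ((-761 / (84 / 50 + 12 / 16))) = 1.07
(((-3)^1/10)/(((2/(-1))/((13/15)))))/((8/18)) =117/400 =0.29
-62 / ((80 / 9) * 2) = -3.49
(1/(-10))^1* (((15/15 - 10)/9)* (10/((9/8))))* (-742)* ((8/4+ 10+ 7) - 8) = -7255.11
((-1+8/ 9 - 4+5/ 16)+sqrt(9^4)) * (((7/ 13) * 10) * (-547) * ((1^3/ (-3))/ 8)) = 212834965/ 22464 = 9474.49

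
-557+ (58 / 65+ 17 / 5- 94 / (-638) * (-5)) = -11475669 / 20735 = -553.44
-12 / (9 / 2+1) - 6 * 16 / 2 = -552 / 11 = -50.18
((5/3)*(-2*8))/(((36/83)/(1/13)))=-1660/351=-4.73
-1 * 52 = -52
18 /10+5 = 34 /5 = 6.80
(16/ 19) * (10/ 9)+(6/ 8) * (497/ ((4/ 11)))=2807131/ 2736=1026.00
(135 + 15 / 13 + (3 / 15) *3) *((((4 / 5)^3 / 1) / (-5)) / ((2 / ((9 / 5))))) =-2560032 / 203125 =-12.60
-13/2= -6.50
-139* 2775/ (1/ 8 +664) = -1028600/ 1771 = -580.80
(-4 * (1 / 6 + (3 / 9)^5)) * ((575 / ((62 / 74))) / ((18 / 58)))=-102417850 / 67797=-1510.65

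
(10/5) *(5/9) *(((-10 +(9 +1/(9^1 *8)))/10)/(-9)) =71/5832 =0.01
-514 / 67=-7.67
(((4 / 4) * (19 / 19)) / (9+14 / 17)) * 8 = 0.81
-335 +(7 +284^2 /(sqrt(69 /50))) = -328 +403280 * sqrt(138) /69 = 68330.95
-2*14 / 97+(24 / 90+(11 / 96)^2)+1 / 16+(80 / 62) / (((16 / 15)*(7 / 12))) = 2063415797 / 969937920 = 2.13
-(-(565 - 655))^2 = -8100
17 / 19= 0.89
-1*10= -10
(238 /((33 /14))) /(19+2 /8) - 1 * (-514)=188486 /363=519.25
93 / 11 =8.45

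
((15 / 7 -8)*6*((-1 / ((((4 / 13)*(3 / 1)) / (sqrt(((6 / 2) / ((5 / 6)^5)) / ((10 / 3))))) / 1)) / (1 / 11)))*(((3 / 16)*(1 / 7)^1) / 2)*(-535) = -50814621*sqrt(3) / 19600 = -4490.48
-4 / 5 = -0.80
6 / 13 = 0.46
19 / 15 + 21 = 22.27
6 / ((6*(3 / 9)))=3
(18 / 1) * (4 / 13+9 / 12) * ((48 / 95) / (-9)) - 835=-206509 / 247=-836.07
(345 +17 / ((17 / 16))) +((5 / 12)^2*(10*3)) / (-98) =848947 / 2352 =360.95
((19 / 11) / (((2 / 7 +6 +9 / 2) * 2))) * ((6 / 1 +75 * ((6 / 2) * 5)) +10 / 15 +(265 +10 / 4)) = 1116535 / 9966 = 112.03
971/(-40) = -971/40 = -24.28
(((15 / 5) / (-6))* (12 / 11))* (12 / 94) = -36 / 517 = -0.07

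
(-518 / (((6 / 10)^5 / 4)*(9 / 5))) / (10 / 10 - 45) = 8093750 / 24057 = 336.44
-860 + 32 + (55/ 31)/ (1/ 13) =-24953/ 31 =-804.94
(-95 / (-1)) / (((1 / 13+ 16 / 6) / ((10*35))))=1296750 / 107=12119.16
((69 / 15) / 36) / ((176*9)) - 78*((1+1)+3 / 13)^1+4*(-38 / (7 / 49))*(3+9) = -3690023017 / 285120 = -12942.00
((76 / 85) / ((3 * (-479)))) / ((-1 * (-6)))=-38 / 366435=-0.00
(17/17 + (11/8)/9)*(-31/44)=-2573/3168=-0.81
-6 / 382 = -3 / 191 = -0.02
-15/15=-1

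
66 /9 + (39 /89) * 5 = 2543 /267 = 9.52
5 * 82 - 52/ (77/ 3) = 31414/ 77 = 407.97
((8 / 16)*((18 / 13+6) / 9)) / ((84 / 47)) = 188 / 819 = 0.23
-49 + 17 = -32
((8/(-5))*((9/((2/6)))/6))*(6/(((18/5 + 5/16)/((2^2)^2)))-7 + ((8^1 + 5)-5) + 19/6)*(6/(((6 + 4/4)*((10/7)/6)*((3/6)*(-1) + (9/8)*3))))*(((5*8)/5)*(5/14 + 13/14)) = -2661.74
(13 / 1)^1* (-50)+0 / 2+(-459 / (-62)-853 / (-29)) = -1102503 / 1798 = -613.18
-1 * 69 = -69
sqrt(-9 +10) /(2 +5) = 1 /7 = 0.14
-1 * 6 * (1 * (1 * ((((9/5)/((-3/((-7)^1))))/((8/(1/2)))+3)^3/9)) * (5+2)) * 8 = -41485689/32000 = -1296.43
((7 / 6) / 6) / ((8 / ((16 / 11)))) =7 / 198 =0.04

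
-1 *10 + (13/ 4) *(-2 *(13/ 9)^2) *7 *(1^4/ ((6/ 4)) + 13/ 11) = -991579/ 5346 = -185.48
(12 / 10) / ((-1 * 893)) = -6 / 4465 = -0.00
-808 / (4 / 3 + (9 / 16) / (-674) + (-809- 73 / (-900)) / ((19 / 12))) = 12416697600 / 7830566393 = 1.59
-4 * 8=-32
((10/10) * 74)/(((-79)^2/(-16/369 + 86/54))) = 126910/6908787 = 0.02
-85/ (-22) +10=305/ 22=13.86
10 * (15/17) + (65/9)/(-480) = 129379/14688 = 8.81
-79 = -79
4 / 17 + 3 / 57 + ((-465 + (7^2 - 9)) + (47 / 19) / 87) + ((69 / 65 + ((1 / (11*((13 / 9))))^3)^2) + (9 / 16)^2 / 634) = -82606710262591485074351287 / 195001174556566355028480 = -423.62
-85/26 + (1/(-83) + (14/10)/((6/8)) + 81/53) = 195047/1715610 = 0.11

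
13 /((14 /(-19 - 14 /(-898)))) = -55406 /3143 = -17.63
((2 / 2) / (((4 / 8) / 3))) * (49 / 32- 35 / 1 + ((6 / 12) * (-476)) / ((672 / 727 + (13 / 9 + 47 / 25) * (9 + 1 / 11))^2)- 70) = -6461052279801 / 10382794816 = -622.28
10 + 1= 11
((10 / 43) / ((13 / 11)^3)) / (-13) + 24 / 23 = 29168822 / 28246829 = 1.03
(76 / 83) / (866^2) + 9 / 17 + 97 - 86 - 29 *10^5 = -767183189028625 / 264546979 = -2899988.47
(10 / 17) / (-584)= -5 / 4964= -0.00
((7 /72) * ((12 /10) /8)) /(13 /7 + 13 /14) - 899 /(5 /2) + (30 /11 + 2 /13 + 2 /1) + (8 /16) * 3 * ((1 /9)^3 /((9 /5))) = -8874651431 /25019280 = -354.71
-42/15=-2.80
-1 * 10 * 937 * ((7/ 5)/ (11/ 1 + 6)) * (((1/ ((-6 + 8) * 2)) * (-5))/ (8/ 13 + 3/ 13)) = 426335/ 374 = 1139.93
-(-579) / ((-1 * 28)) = -579 / 28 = -20.68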